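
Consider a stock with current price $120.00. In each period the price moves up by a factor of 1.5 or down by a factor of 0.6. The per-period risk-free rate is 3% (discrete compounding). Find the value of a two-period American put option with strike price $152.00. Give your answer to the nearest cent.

Risk-neutral probability p = (1 + 0.03 − 0.6)/(1.5 − 0.6) = 0.4300/0.9000 = 0.4778
Terminal stock prices: S_uu = 270, S_ud = 108, S_dd = 43.2
Terminal payoffs (K − S): max(-118, 0) = 0, max(44, 0) = 44, max(108.8, 0) = 108.8
Node u (S = 180): continuation = 1/1.03·[0.4778·0.0000 + 0.5222·44.0000] = 22.3085; exercise value = 0.0000 ≤ continuation, so V_u = 22.3085
Node d (S = 72): continuation = 1/1.03·[0.4778·44.0000 + 0.5222·108.8000] = 75.5728; exercise value = 80.0000 > continuation, so V_d = 80.0000 (exercise)
Node 0 (S = 120): continuation = 1/1.03·[0.4778·22.3085 + 0.5222·80.0000] = 50.9090; exercise value = 32.0000 ≤ continuation, so V_0 = 50.9090

$50.91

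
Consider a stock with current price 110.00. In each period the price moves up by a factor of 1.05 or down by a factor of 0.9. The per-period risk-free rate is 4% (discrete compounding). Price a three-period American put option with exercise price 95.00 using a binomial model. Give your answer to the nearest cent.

0.03

Risk-neutral probability p = (1 + 0.04 − 0.9)/(1.05 − 0.9) = 0.1400/0.1500 = 0.9333
Terminal stock prices: S_uuu = 127.3, S_uud = 109.1, S_udd = 93.56, S_ddd = 80.19
Terminal payoffs (K − S): max(-32.34, 0) = 0, max(-14.15, 0) = 0, max(1.445, 0) = 1.445, max(14.81, 0) = 14.81
Node uu (S = 121.3): continuation = 1/1.04·[0.9333·0.0000 + 0.0667·0.0000] = 0.0000; exercise value = 0.0000 ≤ continuation, so V_uu = 0.0000
Node ud (S = 104): continuation = 1/1.04·[0.9333·0.0000 + 0.0667·1.4450] = 0.0926; exercise value = 0.0000 ≤ continuation, so V_ud = 0.0926
Node dd (S = 89.1): continuation = 1/1.04·[0.9333·1.4450 + 0.0667·14.8100] = 2.2462; exercise value = 5.9000 > continuation, so V_dd = 5.9000 (exercise)
Node u (S = 115.5): continuation = 1/1.04·[0.9333·0.0000 + 0.0667·0.0926] = 0.0059; exercise value = 0.0000 ≤ continuation, so V_u = 0.0059
Node d (S = 99): continuation = 1/1.04·[0.9333·0.0926 + 0.0667·5.9000] = 0.4613; exercise value = 0.0000 ≤ continuation, so V_d = 0.4613
Node 0 (S = 110): continuation = 1/1.04·[0.9333·0.0059 + 0.0667·0.4613] = 0.0349; exercise value = 0.0000 ≤ continuation, so V_0 = 0.0349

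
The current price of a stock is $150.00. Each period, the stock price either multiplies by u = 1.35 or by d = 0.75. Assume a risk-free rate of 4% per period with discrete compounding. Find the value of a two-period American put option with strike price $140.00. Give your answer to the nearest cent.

$13.73

Risk-neutral probability p = (1 + 0.04 − 0.75)/(1.35 − 0.75) = 0.2900/0.6000 = 0.4833
Terminal stock prices: S_uu = 273.4, S_ud = 151.9, S_dd = 84.38
Terminal payoffs (K − S): max(-133.4, 0) = 0, max(-11.88, 0) = 0, max(55.62, 0) = 55.62
Node u (S = 202.5): continuation = 1/1.04·[0.4833·0.0000 + 0.5167·0.0000] = 0.0000; exercise value = 0.0000 ≤ continuation, so V_u = 0.0000
Node d (S = 112.5): continuation = 1/1.04·[0.4833·0.0000 + 0.5167·55.6250] = 27.6342; exercise value = 27.5000 ≤ continuation, so V_d = 27.6342
Node 0 (S = 150): continuation = 1/1.04·[0.4833·0.0000 + 0.5167·27.6342] = 13.7285; exercise value = 0.0000 ≤ continuation, so V_0 = 13.7285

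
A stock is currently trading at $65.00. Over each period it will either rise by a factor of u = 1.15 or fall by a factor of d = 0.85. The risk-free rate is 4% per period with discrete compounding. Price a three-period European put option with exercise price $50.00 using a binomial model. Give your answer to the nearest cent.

$0.44

Risk-neutral probability p = (1 + 0.04 − 0.85)/(1.15 − 0.85) = 0.1900/0.3000 = 0.6333
Terminal stock prices: S_uuu = 98.86, S_uud = 73.07, S_udd = 54.01, S_ddd = 39.92
Terminal payoffs (K − S): max(-48.86, 0) = 0, max(-23.07, 0) = 0, max(-4.007, 0) = 0, max(10.08, 0) = 10.08
Node uu (S = 85.96): V_uu = 1/1.04·[0.6333·0.0000 + 0.3667·0.0000] = 0.0000
Node ud (S = 63.54): V_ud = 1/1.04·[0.6333·0.0000 + 0.3667·0.0000] = 0.0000
Node dd (S = 46.96): V_dd = 1/1.04·[0.6333·0.0000 + 0.3667·10.0819] = 3.5545
Node u (S = 74.75): V_u = 1/1.04·[0.6333·0.0000 + 0.3667·0.0000] = 0.0000
Node d (S = 55.25): V_d = 1/1.04·[0.6333·0.0000 + 0.3667·3.5545] = 1.2532
Node 0 (S = 65): V_0 = 1/1.04·[0.6333·0.0000 + 0.3667·1.2532] = 0.4418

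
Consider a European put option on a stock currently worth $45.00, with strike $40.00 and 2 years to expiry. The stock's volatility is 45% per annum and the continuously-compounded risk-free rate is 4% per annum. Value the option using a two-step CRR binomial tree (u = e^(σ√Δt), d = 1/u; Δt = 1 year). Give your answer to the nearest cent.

$6.44

CRR parameters: u = e^(σ√Δt) = e^(0.45·√1) = 1.5683, d = 1/u = 0.6376
Per-period rate: rΔt = 0.04·1 = 0.04, so R = e^0.04 = 1.0408
Risk-neutral probability p = (e^0.04 − 0.6376)/(1.5683 − 0.6376) = 0.4032/0.9307 = 0.4332
Terminal stock prices: S_uu = 110.7, S_ud = 45, S_dd = 18.3
Terminal payoffs (K − S): max(-70.68, 0) = 0, max(-5, 0) = 0, max(21.7, 0) = 21.7
Node u (S = 70.57): V_u = e^(−0.04)·[0.4332·0.0000 + 0.5668·0.0000] = 0.0000
Node d (S = 28.69): V_d = e^(−0.04)·[0.4332·0.0000 + 0.5668·21.7044] = 11.8194
Node 0 (S = 45): V_0 = e^(−0.04)·[0.4332·0.0000 + 0.5668·11.8194] = 6.4364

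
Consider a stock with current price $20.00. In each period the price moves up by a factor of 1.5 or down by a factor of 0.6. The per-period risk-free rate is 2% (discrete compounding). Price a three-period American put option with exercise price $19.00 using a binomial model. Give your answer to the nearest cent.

$5.28

Risk-neutral probability p = (1 + 0.02 − 0.6)/(1.5 − 0.6) = 0.4200/0.9000 = 0.4667
Terminal stock prices: S_uuu = 67.5, S_uud = 27, S_udd = 10.8, S_ddd = 4.32
Terminal payoffs (K − S): max(-48.5, 0) = 0, max(-8, 0) = 0, max(8.2, 0) = 8.2, max(14.68, 0) = 14.68
Node uu (S = 45): continuation = 1/1.02·[0.4667·0.0000 + 0.5333·0.0000] = 0.0000; exercise value = 0.0000 ≤ continuation, so V_uu = 0.0000
Node ud (S = 18): continuation = 1/1.02·[0.4667·0.0000 + 0.5333·8.2000] = 4.2876; exercise value = 1.0000 ≤ continuation, so V_ud = 4.2876
Node dd (S = 7.2): continuation = 1/1.02·[0.4667·8.2000 + 0.5333·14.6800] = 11.4275; exercise value = 11.8000 > continuation, so V_dd = 11.8000 (exercise)
Node u (S = 30): continuation = 1/1.02·[0.4667·0.0000 + 0.5333·4.2876] = 2.2419; exercise value = 0.0000 ≤ continuation, so V_u = 2.2419
Node d (S = 12): continuation = 1/1.02·[0.4667·4.2876 + 0.5333·11.8000] = 8.1316; exercise value = 7.0000 ≤ continuation, so V_d = 8.1316
Node 0 (S = 20): continuation = 1/1.02·[0.4667·2.2419 + 0.5333·8.1316] = 5.2775; exercise value = 0.0000 ≤ continuation, so V_0 = 5.2775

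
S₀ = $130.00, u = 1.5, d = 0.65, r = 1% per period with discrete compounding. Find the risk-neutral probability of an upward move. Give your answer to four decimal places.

Risk-neutral probability p = (1 + 0.01 − 0.65)/(1.5 − 0.65) = 0.3600/0.8500 = 0.4235

p = 0.4235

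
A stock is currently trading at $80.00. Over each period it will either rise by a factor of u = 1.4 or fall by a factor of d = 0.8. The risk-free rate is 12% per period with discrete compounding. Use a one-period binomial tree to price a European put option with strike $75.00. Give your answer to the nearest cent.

Risk-neutral probability p = (1 + 0.12 − 0.8)/(1.4 − 0.8) = 0.3200/0.6000 = 0.5333
Terminal stock prices: S_u = 112, S_d = 64
Terminal payoffs (K − S): max(-37, 0) = 0, max(11, 0) = 11
Node 0 (S = 80): V_0 = 1/1.12·[0.5333·0.0000 + 0.4667·11.0000] = 4.5833

$4.58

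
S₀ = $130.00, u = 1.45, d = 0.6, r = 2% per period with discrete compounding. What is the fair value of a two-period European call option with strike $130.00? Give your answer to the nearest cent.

Risk-neutral probability p = (1 + 0.02 − 0.6)/(1.45 − 0.6) = 0.4200/0.8500 = 0.4941
Terminal stock prices: S_uu = 273.3, S_ud = 113.1, S_dd = 46.8
Terminal payoffs (S − K): max(143.3, 0) = 143.3, max(-16.9, 0) = 0, max(-83.2, 0) = 0
Node u (S = 188.5): V_u = 1/1.02·[0.4941·143.3250 + 0.5059·0.0000] = 69.4308
Node d (S = 78): V_d = 1/1.02·[0.4941·0.0000 + 0.5059·0.0000] = 0.0000
Node 0 (S = 130): V_0 = 1/1.02·[0.4941·69.4308 + 0.5059·0.0000] = 33.6343

$33.63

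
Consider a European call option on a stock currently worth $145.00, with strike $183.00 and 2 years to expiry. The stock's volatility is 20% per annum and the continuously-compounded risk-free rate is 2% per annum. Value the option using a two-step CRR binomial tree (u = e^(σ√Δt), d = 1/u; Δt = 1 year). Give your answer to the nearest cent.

CRR parameters: u = e^(σ√Δt) = e^(0.2·√1) = 1.2214, d = 1/u = 0.8187
Per-period rate: rΔt = 0.02·1 = 0.02, so R = e^0.02 = 1.0202
Risk-neutral probability p = (e^0.02 − 0.8187)/(1.2214 − 0.8187) = 0.2015/0.4027 = 0.5003
Terminal stock prices: S_uu = 216.3, S_ud = 145, S_dd = 97.2
Terminal payoffs (S − K): max(33.31, 0) = 33.31, max(-38, 0) = 0, max(-85.8, 0) = 0
Node u (S = 177.1): V_u = e^(−0.02)·[0.5003·33.3146 + 0.4997·0.0000] = 16.3384
Node d (S = 118.7): V_d = e^(−0.02)·[0.5003·0.0000 + 0.4997·0.0000] = 0.0000
Node 0 (S = 145): V_0 = e^(−0.02)·[0.5003·16.3384 + 0.4997·0.0000] = 8.0128

$8.01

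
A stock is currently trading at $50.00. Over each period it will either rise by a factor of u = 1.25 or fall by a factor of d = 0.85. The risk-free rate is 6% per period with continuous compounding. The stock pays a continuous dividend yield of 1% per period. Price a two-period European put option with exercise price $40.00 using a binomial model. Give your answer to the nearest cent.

$0.85

Per-period risk-free factor R = e^0.06 = 1.0618; dividend-adjusted growth = e^(0.06−0.01) = 1.0513.
Risk-neutral probability p = (1.0513 − 0.85)/(1.25 − 0.85) = 0.2013/0.4000 = 0.5032
Terminal stock prices: S_uu = 78.12, S_ud = 53.12, S_dd = 36.12
Terminal payoffs (K − S): max(-38.12, 0) = 0, max(-13.12, 0) = 0, max(3.875, 0) = 3.875
Node u (S = 62.5): V_u = e^(−0.06)·[0.5032·0.0000 + 0.4968·0.0000] = 0.0000
Node d (S = 42.5): V_d = e^(−0.06)·[0.5032·0.0000 + 0.4968·3.8750] = 1.8131
Node 0 (S = 50): V_0 = e^(−0.06)·[0.5032·0.0000 + 0.4968·1.8131] = 0.8483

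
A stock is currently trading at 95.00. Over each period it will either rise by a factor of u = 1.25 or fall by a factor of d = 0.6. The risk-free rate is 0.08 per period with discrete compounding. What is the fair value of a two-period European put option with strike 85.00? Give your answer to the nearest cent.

Risk-neutral probability p = (1 + 0.08 − 0.6)/(1.25 − 0.6) = 0.4800/0.6500 = 0.7385
Terminal stock prices: S_uu = 148.4, S_ud = 71.25, S_dd = 34.2
Terminal payoffs (K − S): max(-63.44, 0) = 0, max(13.75, 0) = 13.75, max(50.8, 0) = 50.8
Node u (S = 118.8): V_u = 1/1.08·[0.7385·0.0000 + 0.2615·13.7500] = 3.3298
Node d (S = 57): V_d = 1/1.08·[0.7385·13.7500 + 0.2615·50.8000] = 21.7037
Node 0 (S = 95): V_0 = 1/1.08·[0.7385·3.3298 + 0.2615·21.7037] = 7.5326

7.53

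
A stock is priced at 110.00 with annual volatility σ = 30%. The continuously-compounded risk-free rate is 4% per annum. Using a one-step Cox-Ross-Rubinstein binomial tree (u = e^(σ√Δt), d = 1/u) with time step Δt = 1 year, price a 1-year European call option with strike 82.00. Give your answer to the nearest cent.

CRR parameters: u = e^(σ√Δt) = e^(0.3·√1) = 1.3499, d = 1/u = 0.7408
Per-period rate: rΔt = 0.04·1 = 0.04, so R = e^0.04 = 1.0408
Risk-neutral probability p = (e^0.04 − 0.7408)/(1.3499 − 0.7408) = 0.3000/0.6090 = 0.4926
Terminal stock prices: S_u = 148.5, S_d = 81.49
Terminal payoffs (S − K): max(66.48, 0) = 66.48, max(-0.51, 0) = 0
Node 0 (S = 110): V_0 = e^(−0.04)·[0.4926·66.4845 + 0.5074·0.0000] = 31.4639

31.46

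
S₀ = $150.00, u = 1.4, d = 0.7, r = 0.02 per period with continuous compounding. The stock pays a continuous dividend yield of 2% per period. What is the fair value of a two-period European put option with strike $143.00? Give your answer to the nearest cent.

Per-period risk-free factor R = e^0.02 = 1.0202; dividend-adjusted growth = e^(0.02−0.02) = 1.0000.
Risk-neutral probability p = (1.0000 − 0.7)/(1.4 − 0.7) = 0.3000/0.7000 = 0.4286
Terminal stock prices: S_uu = 294, S_ud = 147, S_dd = 73.5
Terminal payoffs (K − S): max(-151, 0) = 0, max(-4, 0) = 0, max(69.5, 0) = 69.5
Node u (S = 210): V_u = e^(−0.02)·[0.4286·0.0000 + 0.5714·0.0000] = 0.0000
Node d (S = 105): V_d = e^(−0.02)·[0.4286·0.0000 + 0.5714·69.5000] = 38.9279
Node 0 (S = 150): V_0 = e^(−0.02)·[0.4286·0.0000 + 0.5714·38.9279] = 21.8040

$21.80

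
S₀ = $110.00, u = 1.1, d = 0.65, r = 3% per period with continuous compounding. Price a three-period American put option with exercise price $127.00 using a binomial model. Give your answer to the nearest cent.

$18.36

Risk-neutral probability p = (e^0.03 − 0.65)/(1.1 − 0.65) = 0.3805/0.4500 = 0.8455
Terminal stock prices: S_uuu = 146.4, S_uud = 86.52, S_udd = 51.12, S_ddd = 30.21
Terminal payoffs (K − S): max(-19.41, 0) = 0, max(40.48, 0) = 40.48, max(75.88, 0) = 75.88, max(96.79, 0) = 96.79
Node uu (S = 133.1): continuation = e^(−0.03)·[0.8455·0.0000 + 0.1545·40.4850] = 6.0719; exercise value = 0.0000 ≤ continuation, so V_uu = 6.0719
Node ud (S = 78.65): continuation = e^(−0.03)·[0.8455·40.4850 + 0.1545·75.8775] = 44.5966; exercise value = 48.3500 > continuation, so V_ud = 48.3500 (exercise)
Node dd (S = 46.48): continuation = e^(−0.03)·[0.8455·75.8775 + 0.1545·96.7912] = 76.7716; exercise value = 80.5250 > continuation, so V_dd = 80.5250 (exercise)
Node u (S = 121): continuation = e^(−0.03)·[0.8455·6.0719 + 0.1545·48.3500] = 12.2332; exercise value = 6.0000 ≤ continuation, so V_u = 12.2332
Node d (S = 71.5): continuation = e^(−0.03)·[0.8455·48.3500 + 0.1545·80.5250] = 51.7466; exercise value = 55.5000 > continuation, so V_d = 55.5000 (exercise)
Node 0 (S = 110): continuation = e^(−0.03)·[0.8455·12.2332 + 0.1545·55.5000] = 18.3607; exercise value = 17.0000 ≤ continuation, so V_0 = 18.3607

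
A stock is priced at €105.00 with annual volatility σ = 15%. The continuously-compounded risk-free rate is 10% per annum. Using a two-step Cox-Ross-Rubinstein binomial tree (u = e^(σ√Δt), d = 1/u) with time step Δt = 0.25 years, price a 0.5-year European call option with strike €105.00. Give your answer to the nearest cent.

€6.83

CRR parameters: u = e^(σ√Δt) = e^(0.15·√0.25) = 1.0779, d = 1/u = 0.9277
Per-period rate: rΔt = 0.1·0.25 = 0.025, so R = e^0.025 = 1.0253
Risk-neutral probability p = (e^0.025 − 0.9277)/(1.0779 − 0.9277) = 0.0976/0.1501 = 0.6499
Terminal stock prices: S_uu = 122, S_ud = 105, S_dd = 90.37
Terminal payoffs (S − K): max(16.99, 0) = 16.99, max(0, 0) = 0, max(-14.63, 0) = 0
Node u (S = 113.2): V_u = e^(−0.025)·[0.6499·16.9926 + 0.3501·0.0000] = 10.7703
Node d (S = 97.41): V_d = e^(−0.025)·[0.6499·0.0000 + 0.3501·0.0000] = 0.0000
Node 0 (S = 105): V_0 = e^(−0.025)·[0.6499·10.7703 + 0.3501·0.0000] = 6.8265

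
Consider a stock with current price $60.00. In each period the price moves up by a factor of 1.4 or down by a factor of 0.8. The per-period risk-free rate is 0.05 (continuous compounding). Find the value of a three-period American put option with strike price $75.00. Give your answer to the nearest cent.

Risk-neutral probability p = (e^0.05 − 0.8)/(1.4 − 0.8) = 0.2513/0.6000 = 0.4188
Terminal stock prices: S_uuu = 164.6, S_uud = 94.08, S_udd = 53.76, S_ddd = 30.72
Terminal payoffs (K − S): max(-89.64, 0) = 0, max(-19.08, 0) = 0, max(21.24, 0) = 21.24, max(44.28, 0) = 44.28
Node uu (S = 117.6): continuation = e^(−0.05)·[0.4188·0.0000 + 0.5812·0.0000] = 0.0000; exercise value = 0.0000 ≤ continuation, so V_uu = 0.0000
Node ud (S = 67.2): continuation = e^(−0.05)·[0.4188·0.0000 + 0.5812·21.2400] = 11.7429; exercise value = 7.8000 ≤ continuation, so V_ud = 11.7429
Node dd (S = 38.4): continuation = e^(−0.05)·[0.4188·21.2400 + 0.5812·44.2800] = 32.9422; exercise value = 36.6000 > continuation, so V_dd = 36.6000 (exercise)
Node u (S = 84): continuation = e^(−0.05)·[0.4188·0.0000 + 0.5812·11.7429] = 6.4923; exercise value = 0.0000 ≤ continuation, so V_u = 6.4923
Node d (S = 48): continuation = e^(−0.05)·[0.4188·11.7429 + 0.5812·36.6000] = 24.9129; exercise value = 27.0000 > continuation, so V_d = 27.0000 (exercise)
Node 0 (S = 60): continuation = e^(−0.05)·[0.4188·6.4923 + 0.5812·27.0000] = 17.5137; exercise value = 15.0000 ≤ continuation, so V_0 = 17.5137

$17.51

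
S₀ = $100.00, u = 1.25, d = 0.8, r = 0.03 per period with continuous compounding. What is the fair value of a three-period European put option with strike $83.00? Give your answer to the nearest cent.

Risk-neutral probability p = (e^0.03 − 0.8)/(1.25 − 0.8) = 0.2305/0.4500 = 0.5121
Terminal stock prices: S_uuu = 195.3, S_uud = 125, S_udd = 80, S_ddd = 51.2
Terminal payoffs (K − S): max(-112.3, 0) = 0, max(-42, 0) = 0, max(3, 0) = 3, max(31.8, 0) = 31.8
Node uu (S = 156.2): V_uu = e^(−0.03)·[0.5121·0.0000 + 0.4879·0.0000] = 0.0000
Node ud (S = 100): V_ud = e^(−0.03)·[0.5121·0.0000 + 0.4879·3.0000] = 1.4204
Node dd (S = 64): V_dd = e^(−0.03)·[0.5121·3.0000 + 0.4879·31.8000] = 16.5470
Node u (S = 125): V_u = e^(−0.03)·[0.5121·0.0000 + 0.4879·1.4204] = 0.6725
Node d (S = 80): V_d = e^(−0.03)·[0.5121·1.4204 + 0.4879·16.5470] = 8.5402
Node 0 (S = 100): V_0 = e^(−0.03)·[0.5121·0.6725 + 0.4879·8.5402] = 4.3777

$4.38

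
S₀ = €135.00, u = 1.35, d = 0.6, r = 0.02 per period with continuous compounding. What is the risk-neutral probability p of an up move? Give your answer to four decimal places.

p = 0.5603

Risk-neutral probability p = (e^0.02 − 0.6)/(1.35 − 0.6) = 0.4202/0.7500 = 0.5603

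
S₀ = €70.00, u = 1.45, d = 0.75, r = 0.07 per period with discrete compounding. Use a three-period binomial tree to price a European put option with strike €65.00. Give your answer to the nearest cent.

Risk-neutral probability p = (1 + 0.07 − 0.75)/(1.45 − 0.75) = 0.3200/0.7000 = 0.4571
Terminal stock prices: S_uuu = 213.4, S_uud = 110.4, S_udd = 57.09, S_ddd = 29.53
Terminal payoffs (K − S): max(-148.4, 0) = 0, max(-45.38, 0) = 0, max(7.906, 0) = 7.906, max(35.47, 0) = 35.47
Node uu (S = 147.2): V_uu = 1/1.07·[0.4571·0.0000 + 0.5429·0.0000] = 0.0000
Node ud (S = 76.12): V_ud = 1/1.07·[0.4571·0.0000 + 0.5429·7.9062] = 4.0112
Node dd (S = 39.38): V_dd = 1/1.07·[0.4571·7.9062 + 0.5429·35.4688] = 21.3727
Node u (S = 101.5): V_u = 1/1.07·[0.4571·0.0000 + 0.5429·4.0112] = 2.0350
Node d (S = 52.5): V_d = 1/1.07·[0.4571·4.0112 + 0.5429·21.3727] = 12.5570
Node 0 (S = 70): V_0 = 1/1.07·[0.4571·2.0350 + 0.5429·12.5570] = 7.2402

€7.24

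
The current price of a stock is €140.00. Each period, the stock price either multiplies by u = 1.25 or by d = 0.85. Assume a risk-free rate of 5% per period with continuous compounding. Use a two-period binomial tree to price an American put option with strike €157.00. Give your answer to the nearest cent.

Risk-neutral probability p = (e^0.05 − 0.85)/(1.25 − 0.85) = 0.2013/0.4000 = 0.5032
Terminal stock prices: S_uu = 218.8, S_ud = 148.8, S_dd = 101.1
Terminal payoffs (K − S): max(-61.75, 0) = 0, max(8.25, 0) = 8.25, max(55.85, 0) = 55.85
Node u (S = 175): continuation = e^(−0.05)·[0.5032·0.0000 + 0.4968·8.2500] = 3.8989; exercise value = 0.0000 ≤ continuation, so V_u = 3.8989
Node d (S = 119): continuation = e^(−0.05)·[0.5032·8.2500 + 0.4968·55.8500] = 30.3430; exercise value = 38.0000 > continuation, so V_d = 38.0000 (exercise)
Node 0 (S = 140): continuation = e^(−0.05)·[0.5032·3.8989 + 0.4968·38.0000] = 19.8246; exercise value = 17.0000 ≤ continuation, so V_0 = 19.8246

€19.82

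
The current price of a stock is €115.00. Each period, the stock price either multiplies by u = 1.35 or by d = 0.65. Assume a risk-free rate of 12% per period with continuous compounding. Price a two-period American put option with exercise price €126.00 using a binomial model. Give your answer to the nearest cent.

Risk-neutral probability p = (e^0.12 − 0.65)/(1.35 − 0.65) = 0.4775/0.7000 = 0.6821
Terminal stock prices: S_uu = 209.6, S_ud = 100.9, S_dd = 48.59
Terminal payoffs (K − S): max(-83.59, 0) = 0, max(25.09, 0) = 25.09, max(77.41, 0) = 77.41
Node u (S = 155.2): continuation = e^(−0.12)·[0.6821·0.0000 + 0.3179·25.0875] = 7.0726; exercise value = 0.0000 ≤ continuation, so V_u = 7.0726
Node d (S = 74.75): continuation = e^(−0.12)·[0.6821·25.0875 + 0.3179·77.4125] = 37.0020; exercise value = 51.2500 > continuation, so V_d = 51.2500 (exercise)
Node 0 (S = 115): continuation = e^(−0.12)·[0.6821·7.0726 + 0.3179·51.2500] = 18.7272; exercise value = 11.0000 ≤ continuation, so V_0 = 18.7272

€18.73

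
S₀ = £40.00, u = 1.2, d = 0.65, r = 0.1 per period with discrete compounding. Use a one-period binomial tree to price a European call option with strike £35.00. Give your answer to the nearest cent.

Risk-neutral probability p = (1 + 0.1 − 0.65)/(1.2 − 0.65) = 0.4500/0.5500 = 0.8182
Terminal stock prices: S_u = 48, S_d = 26
Terminal payoffs (S − K): max(13, 0) = 13, max(-9, 0) = 0
Node 0 (S = 40): V_0 = 1/1.1·[0.8182·13.0000 + 0.1818·0.0000] = 9.6694

£9.67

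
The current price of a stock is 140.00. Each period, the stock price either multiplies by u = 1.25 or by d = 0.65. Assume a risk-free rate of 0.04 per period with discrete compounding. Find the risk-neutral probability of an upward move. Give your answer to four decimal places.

Risk-neutral probability p = (1 + 0.04 − 0.65)/(1.25 − 0.65) = 0.3900/0.6000 = 0.6500

p = 0.6500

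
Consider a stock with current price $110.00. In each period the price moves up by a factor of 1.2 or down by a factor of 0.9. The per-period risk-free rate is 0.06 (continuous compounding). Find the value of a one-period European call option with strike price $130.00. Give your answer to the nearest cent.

$1.02

Risk-neutral probability p = (e^0.06 − 0.9)/(1.2 − 0.9) = 0.1618/0.3000 = 0.5395
Terminal stock prices: S_u = 132, S_d = 99
Terminal payoffs (S − K): max(2, 0) = 2, max(-31, 0) = 0
Node 0 (S = 110): V_0 = e^(−0.06)·[0.5395·2.0000 + 0.4605·0.0000] = 1.0161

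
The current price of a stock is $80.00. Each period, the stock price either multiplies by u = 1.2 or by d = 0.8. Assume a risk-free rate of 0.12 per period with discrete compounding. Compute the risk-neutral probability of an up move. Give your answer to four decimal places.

Risk-neutral probability p = (1 + 0.12 − 0.8)/(1.2 − 0.8) = 0.3200/0.4000 = 0.8000

p = 0.8000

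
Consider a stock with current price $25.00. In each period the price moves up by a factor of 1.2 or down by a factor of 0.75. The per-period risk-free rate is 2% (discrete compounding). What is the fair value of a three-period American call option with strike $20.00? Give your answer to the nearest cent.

Risk-neutral probability p = (1 + 0.02 − 0.75)/(1.2 − 0.75) = 0.2700/0.4500 = 0.6000
Terminal stock prices: S_uuu = 43.2, S_uud = 27, S_udd = 16.88, S_ddd = 10.55
Terminal payoffs (S − K): max(23.2, 0) = 23.2, max(7, 0) = 7, max(-3.125, 0) = 0, max(-9.453, 0) = 0
Node uu (S = 36): continuation = 1/1.02·[0.6000·23.2000 + 0.4000·7.0000] = 16.3922; exercise value = 16.0000 ≤ continuation, so V_uu = 16.3922
Node ud (S = 22.5): continuation = 1/1.02·[0.6000·7.0000 + 0.4000·0.0000] = 4.1176; exercise value = 2.5000 ≤ continuation, so V_ud = 4.1176
Node dd (S = 14.06): continuation = 1/1.02·[0.6000·0.0000 + 0.4000·0.0000] = 0.0000; exercise value = 0.0000 ≤ continuation, so V_dd = 0.0000
Node u (S = 30): continuation = 1/1.02·[0.6000·16.3922 + 0.4000·4.1176] = 11.2572; exercise value = 10.0000 ≤ continuation, so V_u = 11.2572
Node d (S = 18.75): continuation = 1/1.02·[0.6000·4.1176 + 0.4000·0.0000] = 2.4221; exercise value = 0.0000 ≤ continuation, so V_d = 2.4221
Node 0 (S = 25): continuation = 1/1.02·[0.6000·11.2572 + 0.4000·2.4221] = 7.5717; exercise value = 5.0000 ≤ continuation, so V_0 = 7.5717

$7.57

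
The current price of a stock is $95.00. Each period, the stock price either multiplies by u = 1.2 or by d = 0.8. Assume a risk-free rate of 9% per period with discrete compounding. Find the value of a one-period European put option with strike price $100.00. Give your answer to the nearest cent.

Risk-neutral probability p = (1 + 0.09 − 0.8)/(1.2 − 0.8) = 0.2900/0.4000 = 0.7250
Terminal stock prices: S_u = 114, S_d = 76
Terminal payoffs (K − S): max(-14, 0) = 0, max(24, 0) = 24
Node 0 (S = 95): V_0 = 1/1.09·[0.7250·0.0000 + 0.2750·24.0000] = 6.0550

$6.06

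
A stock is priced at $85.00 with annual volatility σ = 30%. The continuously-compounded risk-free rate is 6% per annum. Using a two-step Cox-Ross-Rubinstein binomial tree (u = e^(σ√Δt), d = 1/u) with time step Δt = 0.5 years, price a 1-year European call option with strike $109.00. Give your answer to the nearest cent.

$5.29

CRR parameters: u = e^(σ√Δt) = e^(0.3·√0.5) = 1.2363, d = 1/u = 0.8089
Per-period rate: rΔt = 0.06·0.5 = 0.03, so R = e^0.03 = 1.0305
Risk-neutral probability p = (e^0.03 − 0.8089)/(1.2363 − 0.8089) = 0.2216/0.4275 = 0.5184
Terminal stock prices: S_uu = 129.9, S_ud = 85, S_dd = 55.61
Terminal payoffs (S − K): max(20.92, 0) = 20.92, max(-24, 0) = 0, max(-53.39, 0) = 0
Node u (S = 105.1): V_u = e^(−0.03)·[0.5184·20.9195 + 0.4816·0.0000] = 10.5244
Node d (S = 68.75): V_d = e^(−0.03)·[0.5184·0.0000 + 0.4816·0.0000] = 0.0000
Node 0 (S = 85): V_0 = e^(−0.03)·[0.5184·10.5244 + 0.4816·0.0000] = 5.2947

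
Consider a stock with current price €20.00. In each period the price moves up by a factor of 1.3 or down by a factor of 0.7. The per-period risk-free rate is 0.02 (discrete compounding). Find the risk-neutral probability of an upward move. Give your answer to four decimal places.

Risk-neutral probability p = (1 + 0.02 − 0.7)/(1.3 − 0.7) = 0.3200/0.6000 = 0.5333

p = 0.5333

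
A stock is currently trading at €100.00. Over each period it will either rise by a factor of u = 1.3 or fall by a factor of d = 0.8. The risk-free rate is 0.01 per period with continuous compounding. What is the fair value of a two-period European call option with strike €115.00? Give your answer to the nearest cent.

€9.34

Risk-neutral probability p = (e^0.01 − 0.8)/(1.3 − 0.8) = 0.2101/0.5000 = 0.4201
Terminal stock prices: S_uu = 169, S_ud = 104, S_dd = 64
Terminal payoffs (S − K): max(54, 0) = 54, max(-11, 0) = 0, max(-51, 0) = 0
Node u (S = 130): V_u = e^(−0.01)·[0.4201·54.0000 + 0.5799·0.0000] = 22.4597
Node d (S = 80): V_d = e^(−0.01)·[0.4201·0.0000 + 0.5799·0.0000] = 0.0000
Node 0 (S = 100): V_0 = e^(−0.01)·[0.4201·22.4597 + 0.5799·0.0000] = 9.3414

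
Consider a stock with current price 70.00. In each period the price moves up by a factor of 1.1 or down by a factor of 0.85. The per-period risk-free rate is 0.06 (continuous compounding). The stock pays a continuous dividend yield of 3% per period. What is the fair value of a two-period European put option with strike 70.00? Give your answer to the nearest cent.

2.95

Per-period risk-free factor R = e^0.06 = 1.0618; dividend-adjusted growth = e^(0.06−0.03) = 1.0305.
Risk-neutral probability p = (1.0305 − 0.85)/(1.1 − 0.85) = 0.1805/0.2500 = 0.7218
Terminal stock prices: S_uu = 84.7, S_ud = 65.45, S_dd = 50.57
Terminal payoffs (K − S): max(-14.7, 0) = 0, max(4.55, 0) = 4.55, max(19.43, 0) = 19.43
Node u (S = 77): V_u = e^(−0.06)·[0.7218·0.0000 + 0.2782·4.5500] = 1.1920
Node d (S = 59.5): V_d = e^(−0.06)·[0.7218·4.5500 + 0.2782·19.4250] = 8.1820
Node 0 (S = 70): V_0 = e^(−0.06)·[0.7218·1.1920 + 0.2782·8.1820] = 2.9539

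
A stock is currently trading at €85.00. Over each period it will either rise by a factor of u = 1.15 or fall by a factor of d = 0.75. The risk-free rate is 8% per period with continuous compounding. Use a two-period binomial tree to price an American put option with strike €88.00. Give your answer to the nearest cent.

Risk-neutral probability p = (e^0.08 − 0.75)/(1.15 − 0.75) = 0.3333/0.4000 = 0.8332
Terminal stock prices: S_uu = 112.4, S_ud = 73.31, S_dd = 47.81
Terminal payoffs (K − S): max(-24.41, 0) = 0, max(14.69, 0) = 14.69, max(40.19, 0) = 40.19
Node u (S = 97.75): continuation = e^(−0.08)·[0.8332·0.0000 + 0.1668·14.6875] = 2.2613; exercise value = 0.0000 ≤ continuation, so V_u = 2.2613
Node d (S = 63.75): continuation = e^(−0.08)·[0.8332·14.6875 + 0.1668·40.1875] = 17.4842; exercise value = 24.2500 > continuation, so V_d = 24.2500 (exercise)
Node 0 (S = 85): continuation = e^(−0.08)·[0.8332·2.2613 + 0.1668·24.2500] = 5.4728; exercise value = 3.0000 ≤ continuation, so V_0 = 5.4728

€5.47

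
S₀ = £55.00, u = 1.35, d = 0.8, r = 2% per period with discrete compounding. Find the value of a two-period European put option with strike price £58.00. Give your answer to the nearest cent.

£7.89

Risk-neutral probability p = (1 + 0.02 − 0.8)/(1.35 − 0.8) = 0.2200/0.5500 = 0.4000
Terminal stock prices: S_uu = 100.2, S_ud = 59.4, S_dd = 35.2
Terminal payoffs (K − S): max(-42.24, 0) = 0, max(-1.4, 0) = 0, max(22.8, 0) = 22.8
Node u (S = 74.25): V_u = 1/1.02·[0.4000·0.0000 + 0.6000·0.0000] = 0.0000
Node d (S = 44): V_d = 1/1.02·[0.4000·0.0000 + 0.6000·22.8000] = 13.4118
Node 0 (S = 55): V_0 = 1/1.02·[0.4000·0.0000 + 0.6000·13.4118] = 7.8893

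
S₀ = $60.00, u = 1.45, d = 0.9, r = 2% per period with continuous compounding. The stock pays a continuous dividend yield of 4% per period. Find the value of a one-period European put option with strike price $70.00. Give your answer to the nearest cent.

$13.40

Per-period risk-free factor R = e^0.02 = 1.0202; dividend-adjusted growth = e^(0.02−0.04) = 0.9802.
Risk-neutral probability p = (0.9802 − 0.9)/(1.45 − 0.9) = 0.0802/0.5500 = 0.1458
Terminal stock prices: S_u = 87, S_d = 54
Terminal payoffs (K − S): max(-17, 0) = 0, max(16, 0) = 16
Node 0 (S = 60): V_0 = e^(−0.02)·[0.1458·0.0000 + 0.8542·16.0000] = 13.3963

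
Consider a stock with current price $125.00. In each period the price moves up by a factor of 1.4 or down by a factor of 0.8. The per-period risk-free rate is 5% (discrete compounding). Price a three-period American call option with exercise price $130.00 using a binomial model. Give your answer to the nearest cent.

Risk-neutral probability p = (1 + 0.05 − 0.8)/(1.4 − 0.8) = 0.2500/0.6000 = 0.4167
Terminal stock prices: S_uuu = 343, S_uud = 196, S_udd = 112, S_ddd = 64
Terminal payoffs (S − K): max(213, 0) = 213, max(66, 0) = 66, max(-18, 0) = 0, max(-66, 0) = 0
Node uu (S = 245): continuation = 1/1.05·[0.4167·213.0000 + 0.5833·66.0000] = 121.1905; exercise value = 115.0000 ≤ continuation, so V_uu = 121.1905
Node ud (S = 140): continuation = 1/1.05·[0.4167·66.0000 + 0.5833·0.0000] = 26.1905; exercise value = 10.0000 ≤ continuation, so V_ud = 26.1905
Node dd (S = 80): continuation = 1/1.05·[0.4167·0.0000 + 0.5833·0.0000] = 0.0000; exercise value = 0.0000 ≤ continuation, so V_dd = 0.0000
Node u (S = 175): continuation = 1/1.05·[0.4167·121.1905 + 0.5833·26.1905] = 62.6417; exercise value = 45.0000 ≤ continuation, so V_u = 62.6417
Node d (S = 100): continuation = 1/1.05·[0.4167·26.1905 + 0.5833·0.0000] = 10.3930; exercise value = 0.0000 ≤ continuation, so V_d = 10.3930
Node 0 (S = 125): continuation = 1/1.05·[0.4167·62.6417 + 0.5833·10.3930] = 30.6317; exercise value = 0.0000 ≤ continuation, so V_0 = 30.6317

$30.63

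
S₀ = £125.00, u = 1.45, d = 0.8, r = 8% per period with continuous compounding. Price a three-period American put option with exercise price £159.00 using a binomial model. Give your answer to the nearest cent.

£35.42

Risk-neutral probability p = (e^0.08 − 0.8)/(1.45 − 0.8) = 0.2833/0.6500 = 0.4358
Terminal stock prices: S_uuu = 381.1, S_uud = 210.2, S_udd = 116, S_ddd = 64
Terminal payoffs (K − S): max(-222.1, 0) = 0, max(-51.25, 0) = 0, max(43, 0) = 43, max(95, 0) = 95
Node uu (S = 262.8): continuation = e^(−0.08)·[0.4358·0.0000 + 0.5642·0.0000] = 0.0000; exercise value = 0.0000 ≤ continuation, so V_uu = 0.0000
Node ud (S = 145): continuation = e^(−0.08)·[0.4358·0.0000 + 0.5642·43.0000] = 22.3943; exercise value = 14.0000 ≤ continuation, so V_ud = 22.3943
Node dd (S = 80): continuation = e^(−0.08)·[0.4358·43.0000 + 0.5642·95.0000] = 66.7755; exercise value = 79.0000 > continuation, so V_dd = 79.0000 (exercise)
Node u (S = 181.2): continuation = e^(−0.08)·[0.4358·0.0000 + 0.5642·22.3943] = 11.6629; exercise value = 0.0000 ≤ continuation, so V_u = 11.6629
Node d (S = 100): continuation = e^(−0.08)·[0.4358·22.3943 + 0.5642·79.0000] = 50.1527; exercise value = 59.0000 > continuation, so V_d = 59.0000 (exercise)
Node 0 (S = 125): continuation = e^(−0.08)·[0.4358·11.6629 + 0.5642·59.0000] = 35.4193; exercise value = 34.0000 ≤ continuation, so V_0 = 35.4193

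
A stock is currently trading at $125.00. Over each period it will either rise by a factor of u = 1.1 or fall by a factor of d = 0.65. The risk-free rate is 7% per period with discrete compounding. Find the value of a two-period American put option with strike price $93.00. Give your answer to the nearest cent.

Risk-neutral probability p = (1 + 0.07 − 0.65)/(1.1 − 0.65) = 0.4200/0.4500 = 0.9333
Terminal stock prices: S_uu = 151.3, S_ud = 89.38, S_dd = 52.81
Terminal payoffs (K − S): max(-58.25, 0) = 0, max(3.625, 0) = 3.625, max(40.19, 0) = 40.19
Node u (S = 137.5): continuation = 1/1.07·[0.9333·0.0000 + 0.0667·3.6250] = 0.2259; exercise value = 0.0000 ≤ continuation, so V_u = 0.2259
Node d (S = 81.25): continuation = 1/1.07·[0.9333·3.6250 + 0.0667·40.1875] = 5.6659; exercise value = 11.7500 > continuation, so V_d = 11.7500 (exercise)
Node 0 (S = 125): continuation = 1/1.07·[0.9333·0.2259 + 0.0667·11.7500] = 0.9291; exercise value = 0.0000 ≤ continuation, so V_0 = 0.9291

$0.93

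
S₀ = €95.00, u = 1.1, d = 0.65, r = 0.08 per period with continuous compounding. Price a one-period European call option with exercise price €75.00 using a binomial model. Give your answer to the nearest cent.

€26.22

Risk-neutral probability p = (e^0.08 − 0.65)/(1.1 − 0.65) = 0.4333/0.4500 = 0.9629
Terminal stock prices: S_u = 104.5, S_d = 61.75
Terminal payoffs (S − K): max(29.5, 0) = 29.5, max(-13.25, 0) = 0
Node 0 (S = 95): V_0 = e^(−0.08)·[0.9629·29.5000 + 0.0371·0.0000] = 26.2205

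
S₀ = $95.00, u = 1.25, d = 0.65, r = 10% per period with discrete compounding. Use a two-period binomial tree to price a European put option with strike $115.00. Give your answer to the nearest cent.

$15.59

Risk-neutral probability p = (1 + 0.1 − 0.65)/(1.25 − 0.65) = 0.4500/0.6000 = 0.7500
Terminal stock prices: S_uu = 148.4, S_ud = 77.19, S_dd = 40.14
Terminal payoffs (K − S): max(-33.44, 0) = 0, max(37.81, 0) = 37.81, max(74.86, 0) = 74.86
Node u (S = 118.8): V_u = 1/1.1·[0.7500·0.0000 + 0.2500·37.8125] = 8.5937
Node d (S = 61.75): V_d = 1/1.1·[0.7500·37.8125 + 0.2500·74.8625] = 42.7955
Node 0 (S = 95): V_0 = 1/1.1·[0.7500·8.5937 + 0.2500·42.7955] = 15.5856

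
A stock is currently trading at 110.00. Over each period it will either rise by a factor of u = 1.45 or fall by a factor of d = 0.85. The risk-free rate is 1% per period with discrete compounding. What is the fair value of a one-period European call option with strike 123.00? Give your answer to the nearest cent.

Risk-neutral probability p = (1 + 0.01 − 0.85)/(1.45 − 0.85) = 0.1600/0.6000 = 0.2667
Terminal stock prices: S_u = 159.5, S_d = 93.5
Terminal payoffs (S − K): max(36.5, 0) = 36.5, max(-29.5, 0) = 0
Node 0 (S = 110): V_0 = 1/1.01·[0.2667·36.5000 + 0.7333·0.0000] = 9.6370

9.64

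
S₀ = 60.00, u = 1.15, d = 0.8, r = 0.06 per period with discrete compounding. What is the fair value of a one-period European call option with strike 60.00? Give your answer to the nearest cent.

Risk-neutral probability p = (1 + 0.06 − 0.8)/(1.15 − 0.8) = 0.2600/0.3500 = 0.7429
Terminal stock prices: S_u = 69, S_d = 48
Terminal payoffs (S − K): max(9, 0) = 9, max(-12, 0) = 0
Node 0 (S = 60): V_0 = 1/1.06·[0.7429·9.0000 + 0.2571·0.0000] = 6.3073

6.31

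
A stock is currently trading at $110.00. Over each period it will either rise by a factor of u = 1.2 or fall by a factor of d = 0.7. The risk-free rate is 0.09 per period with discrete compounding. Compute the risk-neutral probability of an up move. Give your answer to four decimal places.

p = 0.7800

Risk-neutral probability p = (1 + 0.09 − 0.7)/(1.2 − 0.7) = 0.3900/0.5000 = 0.7800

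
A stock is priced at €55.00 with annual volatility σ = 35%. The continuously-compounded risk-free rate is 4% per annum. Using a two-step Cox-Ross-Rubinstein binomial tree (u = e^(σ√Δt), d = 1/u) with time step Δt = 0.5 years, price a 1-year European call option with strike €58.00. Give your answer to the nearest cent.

CRR parameters: u = e^(σ√Δt) = e^(0.35·√0.5) = 1.2808, d = 1/u = 0.7808
Per-period rate: rΔt = 0.04·0.5 = 0.02, so R = e^0.02 = 1.0202
Risk-neutral probability p = (e^0.02 − 0.7808)/(1.2808 − 0.7808) = 0.2394/0.5000 = 0.4788
Terminal stock prices: S_uu = 90.23, S_ud = 55, S_dd = 33.53
Terminal payoffs (S − K): max(32.23, 0) = 32.23, max(-3, 0) = 0, max(-24.47, 0) = 0
Node u (S = 70.44): V_u = e^(−0.02)·[0.4788·32.2251 + 0.5212·0.0000] = 15.1252
Node d (S = 42.94): V_d = e^(−0.02)·[0.4788·0.0000 + 0.5212·0.0000] = 0.0000
Node 0 (S = 55): V_0 = e^(−0.02)·[0.4788·15.1252 + 0.5212·0.0000] = 7.0991

€7.10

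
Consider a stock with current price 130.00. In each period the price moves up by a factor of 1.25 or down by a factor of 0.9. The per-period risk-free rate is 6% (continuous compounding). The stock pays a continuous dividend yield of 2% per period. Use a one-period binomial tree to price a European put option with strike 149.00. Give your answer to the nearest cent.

Per-period risk-free factor R = e^0.06 = 1.0618; dividend-adjusted growth = e^(0.06−0.02) = 1.0408.
Risk-neutral probability p = (1.0408 − 0.9)/(1.25 − 0.9) = 0.1408/0.3500 = 0.4023
Terminal stock prices: S_u = 162.5, S_d = 117
Terminal payoffs (K − S): max(-13.5, 0) = 0, max(32, 0) = 32
Node 0 (S = 130): V_0 = e^(−0.06)·[0.4023·0.0000 + 0.5977·32.0000] = 18.0121

18.01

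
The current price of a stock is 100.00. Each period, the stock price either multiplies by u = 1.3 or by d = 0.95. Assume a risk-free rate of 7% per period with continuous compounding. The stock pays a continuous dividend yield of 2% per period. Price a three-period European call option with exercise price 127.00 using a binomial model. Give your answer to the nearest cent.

Per-period risk-free factor R = e^0.07 = 1.0725; dividend-adjusted growth = e^(0.07−0.02) = 1.0513.
Risk-neutral probability p = (1.0513 − 0.95)/(1.3 − 0.95) = 0.1013/0.3500 = 0.2893
Terminal stock prices: S_uuu = 219.7, S_uud = 160.6, S_udd = 117.3, S_ddd = 85.74
Terminal payoffs (S − K): max(92.7, 0) = 92.7, max(33.55, 0) = 33.55, max(-9.675, 0) = 0, max(-41.26, 0) = 0
Node uu (S = 169): V_uu = e^(−0.07)·[0.2893·92.7000 + 0.7107·33.5500] = 47.2396
Node ud (S = 123.5): V_ud = e^(−0.07)·[0.2893·33.5500 + 0.7107·0.0000] = 9.0513
Node dd (S = 90.25): V_dd = e^(−0.07)·[0.2893·0.0000 + 0.7107·0.0000] = 0.0000
Node u (S = 130): V_u = e^(−0.07)·[0.2893·47.2396 + 0.7107·9.0513] = 18.7420
Node d (S = 95): V_d = e^(−0.07)·[0.2893·9.0513 + 0.7107·0.0000] = 2.4419
Node 0 (S = 100): V_0 = e^(−0.07)·[0.2893·18.7420 + 0.7107·2.4419] = 6.6743

6.67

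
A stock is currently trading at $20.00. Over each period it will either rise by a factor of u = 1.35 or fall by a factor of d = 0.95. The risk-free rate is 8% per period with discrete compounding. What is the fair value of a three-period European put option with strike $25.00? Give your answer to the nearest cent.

Risk-neutral probability p = (1 + 0.08 − 0.95)/(1.35 − 0.95) = 0.1300/0.4000 = 0.3250
Terminal stock prices: S_uuu = 49.21, S_uud = 34.63, S_udd = 24.37, S_ddd = 17.15
Terminal payoffs (K − S): max(-24.21, 0) = 0, max(-9.627, 0) = 0, max(0.6325, 0) = 0.6325, max(7.853, 0) = 7.853
Node uu (S = 36.45): V_uu = 1/1.08·[0.3250·0.0000 + 0.6750·0.0000] = 0.0000
Node ud (S = 25.65): V_ud = 1/1.08·[0.3250·0.0000 + 0.6750·0.6325] = 0.3953
Node dd (S = 18.05): V_dd = 1/1.08·[0.3250·0.6325 + 0.6750·7.8525] = 5.0981
Node u (S = 27): V_u = 1/1.08·[0.3250·0.0000 + 0.6750·0.3953] = 0.2471
Node d (S = 19): V_d = 1/1.08·[0.3250·0.3953 + 0.6750·5.0981] = 3.3053
Node 0 (S = 20): V_0 = 1/1.08·[0.3250·0.2471 + 0.6750·3.3053] = 2.1402

$2.14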